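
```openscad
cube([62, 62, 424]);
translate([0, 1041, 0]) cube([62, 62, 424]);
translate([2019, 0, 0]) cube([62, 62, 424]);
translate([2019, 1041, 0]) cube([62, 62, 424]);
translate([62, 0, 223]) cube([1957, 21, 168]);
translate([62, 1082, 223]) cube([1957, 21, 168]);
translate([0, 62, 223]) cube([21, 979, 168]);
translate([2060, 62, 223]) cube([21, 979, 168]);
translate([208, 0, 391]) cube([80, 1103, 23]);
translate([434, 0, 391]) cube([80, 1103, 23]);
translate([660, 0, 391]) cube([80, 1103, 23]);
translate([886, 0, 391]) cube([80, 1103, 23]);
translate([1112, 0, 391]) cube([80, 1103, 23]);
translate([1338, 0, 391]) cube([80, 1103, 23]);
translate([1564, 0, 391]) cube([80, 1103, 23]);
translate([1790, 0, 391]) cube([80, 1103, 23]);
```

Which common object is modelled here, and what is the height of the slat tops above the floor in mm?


A bed frame. The slat-top height is 414 mm.

Four posts, four rails, and a row of slats — a bed frame. Slats sit on the rails at z = 223 + 168 = 391; with slat thickness 23, the top is 414 mm.


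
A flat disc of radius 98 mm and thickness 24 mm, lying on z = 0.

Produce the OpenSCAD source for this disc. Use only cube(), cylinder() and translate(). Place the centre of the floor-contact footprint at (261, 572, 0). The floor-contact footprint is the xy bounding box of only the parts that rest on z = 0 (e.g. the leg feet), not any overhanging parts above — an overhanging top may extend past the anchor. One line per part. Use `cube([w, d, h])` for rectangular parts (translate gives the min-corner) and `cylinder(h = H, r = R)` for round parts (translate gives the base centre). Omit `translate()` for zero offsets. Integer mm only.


translate([261, 572, 0]) cylinder(h = 24, r = 98);


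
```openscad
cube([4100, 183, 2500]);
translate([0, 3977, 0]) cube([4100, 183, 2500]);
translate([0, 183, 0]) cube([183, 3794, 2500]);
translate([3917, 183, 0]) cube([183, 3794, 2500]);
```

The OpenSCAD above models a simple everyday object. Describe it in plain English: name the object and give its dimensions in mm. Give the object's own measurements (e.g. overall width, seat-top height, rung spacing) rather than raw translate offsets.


The wall frame of a small rectangular building: four walls, each 2500 mm tall and 183 mm thick, enclosing a footprint 4100 mm (x) by 4160 mm (y) outside-to-outside, with no floor or roof. The front and back walls (the −y and +y sides) span the full width; the two side walls fit between them.


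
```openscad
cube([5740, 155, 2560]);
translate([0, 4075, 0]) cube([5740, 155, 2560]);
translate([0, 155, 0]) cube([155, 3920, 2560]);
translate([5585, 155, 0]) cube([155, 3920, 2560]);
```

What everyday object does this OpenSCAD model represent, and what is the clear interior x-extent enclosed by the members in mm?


A house (or room) frame. The interior width is 5430 mm.

Four 2560 mm walls enclosing a rectangle with no floor or roof — a room or house frame. Outside width is 5740 mm and wall thickness is 155 mm, so the interior width is 5740 − 2 × 155 = 5430 mm.


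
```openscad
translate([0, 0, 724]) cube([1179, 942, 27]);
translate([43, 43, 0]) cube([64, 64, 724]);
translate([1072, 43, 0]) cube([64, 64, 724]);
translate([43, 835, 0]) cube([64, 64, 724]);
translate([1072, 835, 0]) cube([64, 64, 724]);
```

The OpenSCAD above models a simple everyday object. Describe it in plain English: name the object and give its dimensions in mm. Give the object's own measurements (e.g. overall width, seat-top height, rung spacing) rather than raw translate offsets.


A table: top 1179 mm (x) × 942 mm (y), 27 mm thick, upper face at z = 751 mm, on four 64×64 mm square legs, each inset 43 mm from the nearest pair of top edges from z = 0 to the bottom of the top.


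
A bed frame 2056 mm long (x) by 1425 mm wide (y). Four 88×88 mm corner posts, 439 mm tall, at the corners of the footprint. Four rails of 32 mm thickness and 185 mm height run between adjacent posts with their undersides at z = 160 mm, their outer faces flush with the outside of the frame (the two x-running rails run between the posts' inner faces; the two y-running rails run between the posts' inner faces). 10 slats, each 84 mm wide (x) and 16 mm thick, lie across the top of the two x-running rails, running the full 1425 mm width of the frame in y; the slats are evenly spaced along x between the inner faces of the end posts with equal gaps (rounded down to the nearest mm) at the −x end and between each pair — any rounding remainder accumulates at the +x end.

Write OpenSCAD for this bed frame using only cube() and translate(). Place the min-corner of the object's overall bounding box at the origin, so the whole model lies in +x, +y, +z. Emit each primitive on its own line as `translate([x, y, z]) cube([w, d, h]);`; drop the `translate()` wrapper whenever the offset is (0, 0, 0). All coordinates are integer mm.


cube([88, 88, 439]);
translate([0, 1337, 0]) cube([88, 88, 439]);
translate([1968, 0, 0]) cube([88, 88, 439]);
translate([1968, 1337, 0]) cube([88, 88, 439]);
translate([88, 0, 160]) cube([1880, 32, 185]);
translate([88, 1393, 160]) cube([1880, 32, 185]);
translate([0, 88, 160]) cube([32, 1249, 185]);
translate([2024, 88, 160]) cube([32, 1249, 185]);
translate([182, 0, 345]) cube([84, 1425, 16]);
translate([360, 0, 345]) cube([84, 1425, 16]);
translate([538, 0, 345]) cube([84, 1425, 16]);
translate([716, 0, 345]) cube([84, 1425, 16]);
translate([894, 0, 345]) cube([84, 1425, 16]);
translate([1072, 0, 345]) cube([84, 1425, 16]);
translate([1250, 0, 345]) cube([84, 1425, 16]);
translate([1428, 0, 345]) cube([84, 1425, 16]);
translate([1606, 0, 345]) cube([84, 1425, 16]);
translate([1784, 0, 345]) cube([84, 1425, 16]);


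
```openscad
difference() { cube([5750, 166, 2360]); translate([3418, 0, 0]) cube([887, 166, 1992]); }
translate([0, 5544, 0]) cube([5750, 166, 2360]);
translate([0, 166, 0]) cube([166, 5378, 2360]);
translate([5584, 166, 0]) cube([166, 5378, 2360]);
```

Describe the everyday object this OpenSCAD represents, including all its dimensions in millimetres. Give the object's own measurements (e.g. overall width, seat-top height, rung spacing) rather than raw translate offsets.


A single room: four walls, each 2360 mm tall and 166 mm thick, enclosing an outside footprint 5750×5710 mm (x × y), no floor or roof. The front and back walls (−y and +y sides) run the full x-width; the side walls fit between their inner faces. A door opening 887 mm wide and 1992 mm tall is cut through the front wall from the floor up, its −x edge 3418 mm from the wall's −x end.


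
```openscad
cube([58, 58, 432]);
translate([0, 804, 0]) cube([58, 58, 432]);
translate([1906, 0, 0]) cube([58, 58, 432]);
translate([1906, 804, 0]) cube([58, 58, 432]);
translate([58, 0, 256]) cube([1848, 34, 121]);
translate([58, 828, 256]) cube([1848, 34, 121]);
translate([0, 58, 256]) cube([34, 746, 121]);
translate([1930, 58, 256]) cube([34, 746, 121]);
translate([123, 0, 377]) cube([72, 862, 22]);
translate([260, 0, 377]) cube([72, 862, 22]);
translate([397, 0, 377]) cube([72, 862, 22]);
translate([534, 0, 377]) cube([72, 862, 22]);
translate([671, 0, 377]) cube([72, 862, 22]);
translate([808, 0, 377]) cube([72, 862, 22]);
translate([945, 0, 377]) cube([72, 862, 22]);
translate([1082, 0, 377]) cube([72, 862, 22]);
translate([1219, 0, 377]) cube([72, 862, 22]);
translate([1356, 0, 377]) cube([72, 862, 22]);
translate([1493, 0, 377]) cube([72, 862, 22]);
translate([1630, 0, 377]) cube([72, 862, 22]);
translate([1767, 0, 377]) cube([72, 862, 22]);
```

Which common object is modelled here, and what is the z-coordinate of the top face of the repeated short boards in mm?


A bed frame. The slat-top height is 399 mm.

Four posts, four rails, and a row of slats — a bed frame. Slats sit on the rails at z = 256 + 121 = 377; with slat thickness 22, the top is 399 mm.


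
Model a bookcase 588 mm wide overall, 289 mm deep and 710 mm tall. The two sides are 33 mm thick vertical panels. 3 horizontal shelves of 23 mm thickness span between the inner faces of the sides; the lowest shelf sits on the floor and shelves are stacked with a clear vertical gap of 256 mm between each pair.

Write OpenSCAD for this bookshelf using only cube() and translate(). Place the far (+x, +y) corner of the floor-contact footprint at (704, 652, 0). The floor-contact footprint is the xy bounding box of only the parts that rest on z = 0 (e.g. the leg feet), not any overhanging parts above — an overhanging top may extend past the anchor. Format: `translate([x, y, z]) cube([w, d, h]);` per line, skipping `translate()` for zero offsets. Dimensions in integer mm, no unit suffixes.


translate([116, 363, 0]) cube([33, 289, 710]);
translate([671, 363, 0]) cube([33, 289, 710]);
translate([149, 363, 0]) cube([522, 289, 23]);
translate([149, 363, 279]) cube([522, 289, 23]);
translate([149, 363, 558]) cube([522, 289, 23]);


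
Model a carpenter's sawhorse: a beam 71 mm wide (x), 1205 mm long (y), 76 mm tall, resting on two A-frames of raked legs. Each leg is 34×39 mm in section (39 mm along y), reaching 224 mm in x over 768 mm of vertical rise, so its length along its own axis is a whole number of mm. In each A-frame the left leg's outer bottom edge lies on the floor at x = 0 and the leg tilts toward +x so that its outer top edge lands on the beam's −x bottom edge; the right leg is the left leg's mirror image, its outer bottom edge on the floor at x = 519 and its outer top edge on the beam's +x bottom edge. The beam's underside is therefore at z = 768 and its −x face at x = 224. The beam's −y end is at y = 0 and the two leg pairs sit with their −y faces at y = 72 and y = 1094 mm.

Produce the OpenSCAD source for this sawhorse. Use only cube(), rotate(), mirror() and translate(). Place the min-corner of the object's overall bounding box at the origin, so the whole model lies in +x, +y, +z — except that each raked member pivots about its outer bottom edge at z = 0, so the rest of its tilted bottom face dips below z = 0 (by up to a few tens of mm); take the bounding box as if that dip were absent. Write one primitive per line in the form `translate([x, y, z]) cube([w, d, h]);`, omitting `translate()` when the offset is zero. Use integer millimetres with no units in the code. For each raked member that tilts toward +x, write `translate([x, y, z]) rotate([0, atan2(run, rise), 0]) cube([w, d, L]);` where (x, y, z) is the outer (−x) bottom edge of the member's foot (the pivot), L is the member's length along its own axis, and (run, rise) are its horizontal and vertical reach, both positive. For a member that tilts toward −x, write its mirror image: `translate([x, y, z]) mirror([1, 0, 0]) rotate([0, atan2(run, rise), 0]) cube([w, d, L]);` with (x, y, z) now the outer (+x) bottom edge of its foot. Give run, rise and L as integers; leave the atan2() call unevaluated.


translate([224, 0, 768]) cube([71, 1205, 76]);
translate([0, 72, 0]) rotate([0, atan2(224, 768), 0]) cube([34, 39, 800]);
translate([519, 72, 0]) mirror([1, 0, 0]) rotate([0, atan2(224, 768), 0]) cube([34, 39, 800]);
translate([0, 1094, 0]) rotate([0, atan2(224, 768), 0]) cube([34, 39, 800]);
translate([519, 1094, 0]) mirror([1, 0, 0]) rotate([0, atan2(224, 768), 0]) cube([34, 39, 800]);


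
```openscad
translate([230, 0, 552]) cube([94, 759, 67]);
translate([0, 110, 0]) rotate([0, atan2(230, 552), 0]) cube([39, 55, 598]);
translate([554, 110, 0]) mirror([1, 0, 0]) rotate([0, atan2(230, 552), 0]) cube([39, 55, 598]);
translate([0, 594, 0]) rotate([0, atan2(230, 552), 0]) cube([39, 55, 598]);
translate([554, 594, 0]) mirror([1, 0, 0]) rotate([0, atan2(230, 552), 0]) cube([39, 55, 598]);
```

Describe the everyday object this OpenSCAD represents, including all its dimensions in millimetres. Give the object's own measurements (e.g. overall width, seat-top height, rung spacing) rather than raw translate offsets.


A sawhorse. A 94×759×67 mm beam (x, y, z) sits on two A-frame leg pairs. Each pair is two raked legs of 39×55 mm section (55 mm along y) splaying symmetrically in x. Each leg rises 552 mm vertically over 230 mm of horizontal reach and is 598 mm long along its own axis. Every leg's outer bottom edge rests on the floor and its outer top edge meets a bottom edge of the beam — the left legs (tilting toward +x) meet the beam's −x bottom edge, the right legs (their mirror images, tilting toward −x) meet its +x bottom edge — so the leg tops tuck under the beam, the beam's underside is 552 mm above the floor, and the feet are 554 mm apart outside-to-outside with the beam centred between them. The two leg pairs are set in 110 mm from either end of the beam.


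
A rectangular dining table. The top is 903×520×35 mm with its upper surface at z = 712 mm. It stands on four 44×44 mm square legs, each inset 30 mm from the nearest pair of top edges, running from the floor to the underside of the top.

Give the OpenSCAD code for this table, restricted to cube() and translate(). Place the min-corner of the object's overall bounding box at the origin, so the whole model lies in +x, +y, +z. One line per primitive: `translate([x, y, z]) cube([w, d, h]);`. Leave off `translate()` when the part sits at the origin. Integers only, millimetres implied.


translate([0, 0, 677]) cube([903, 520, 35]);
translate([30, 30, 0]) cube([44, 44, 677]);
translate([829, 30, 0]) cube([44, 44, 677]);
translate([30, 446, 0]) cube([44, 44, 677]);
translate([829, 446, 0]) cube([44, 44, 677]);


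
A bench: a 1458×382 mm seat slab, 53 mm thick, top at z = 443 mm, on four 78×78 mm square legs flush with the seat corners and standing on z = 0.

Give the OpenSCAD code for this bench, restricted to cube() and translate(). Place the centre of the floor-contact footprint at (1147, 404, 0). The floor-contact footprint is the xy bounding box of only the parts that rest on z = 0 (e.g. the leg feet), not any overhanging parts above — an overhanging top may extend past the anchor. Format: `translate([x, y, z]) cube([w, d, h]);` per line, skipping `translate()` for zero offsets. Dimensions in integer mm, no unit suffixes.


translate([418, 213, 390]) cube([1458, 382, 53]);
translate([418, 213, 0]) cube([78, 78, 390]);
translate([418, 517, 0]) cube([78, 78, 390]);
translate([1798, 213, 0]) cube([78, 78, 390]);
translate([1798, 517, 0]) cube([78, 78, 390]);


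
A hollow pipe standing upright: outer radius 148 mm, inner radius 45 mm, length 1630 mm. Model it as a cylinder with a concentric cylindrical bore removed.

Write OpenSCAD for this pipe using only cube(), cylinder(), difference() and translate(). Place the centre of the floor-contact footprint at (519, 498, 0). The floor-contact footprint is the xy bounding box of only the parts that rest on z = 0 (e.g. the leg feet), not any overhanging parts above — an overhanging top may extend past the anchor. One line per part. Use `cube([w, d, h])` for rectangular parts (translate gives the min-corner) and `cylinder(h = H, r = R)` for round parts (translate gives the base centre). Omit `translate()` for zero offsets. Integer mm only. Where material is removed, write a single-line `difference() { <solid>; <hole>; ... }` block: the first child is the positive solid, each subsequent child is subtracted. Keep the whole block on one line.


difference() { translate([519, 498, 0]) cylinder(h = 1630, r = 148); translate([519, 498, 0]) cylinder(h = 1630, r = 45); }


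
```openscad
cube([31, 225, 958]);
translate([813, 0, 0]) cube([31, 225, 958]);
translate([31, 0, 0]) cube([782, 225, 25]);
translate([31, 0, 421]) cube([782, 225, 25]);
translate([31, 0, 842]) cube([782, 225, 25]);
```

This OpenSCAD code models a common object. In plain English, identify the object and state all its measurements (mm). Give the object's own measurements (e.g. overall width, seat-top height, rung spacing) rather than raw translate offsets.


An open bookshelf. Two side panels, each 31 mm thick, 225 mm deep and 958 mm tall, stand 844 mm apart (outside-to-outside). Between them sit 3 shelves, each 25 mm thick and 225 mm deep, spanning the full gap between the sides. The bottom shelf rests on the floor (its underside at z = 0) and the clear gap between one shelf's top and the next shelf's underside is 396 mm.


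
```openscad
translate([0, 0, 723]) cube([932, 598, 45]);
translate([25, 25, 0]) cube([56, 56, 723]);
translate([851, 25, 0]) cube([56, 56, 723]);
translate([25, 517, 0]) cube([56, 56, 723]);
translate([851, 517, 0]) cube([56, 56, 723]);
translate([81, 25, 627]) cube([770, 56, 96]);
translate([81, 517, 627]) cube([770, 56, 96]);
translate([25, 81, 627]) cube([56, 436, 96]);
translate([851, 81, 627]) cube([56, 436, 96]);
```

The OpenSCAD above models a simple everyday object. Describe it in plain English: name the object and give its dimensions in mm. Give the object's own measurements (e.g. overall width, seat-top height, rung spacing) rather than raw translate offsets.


A table: top 932 mm (x) × 598 mm (y), 45 mm thick, upper face at z = 768 mm, on four 56×56 mm square legs, each inset 25 mm from the nearest pair of top edges from z = 0 to the bottom of the top. Four apron rails, 56 mm thick and 96 mm tall, run between adjacent legs with their top edges flush with the underside of the top and their outer faces flush with the legs' outer faces.


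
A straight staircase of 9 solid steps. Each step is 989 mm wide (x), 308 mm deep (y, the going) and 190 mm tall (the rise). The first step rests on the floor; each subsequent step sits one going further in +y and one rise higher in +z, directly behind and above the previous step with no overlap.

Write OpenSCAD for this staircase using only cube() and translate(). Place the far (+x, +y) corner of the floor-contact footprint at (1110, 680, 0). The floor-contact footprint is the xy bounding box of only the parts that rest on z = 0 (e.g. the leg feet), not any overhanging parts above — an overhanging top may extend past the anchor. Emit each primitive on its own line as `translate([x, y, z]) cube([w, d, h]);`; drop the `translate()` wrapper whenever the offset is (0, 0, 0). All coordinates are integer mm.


translate([121, 372, 0]) cube([989, 308, 190]);
translate([121, 680, 190]) cube([989, 308, 190]);
translate([121, 988, 380]) cube([989, 308, 190]);
translate([121, 1296, 570]) cube([989, 308, 190]);
translate([121, 1604, 760]) cube([989, 308, 190]);
translate([121, 1912, 950]) cube([989, 308, 190]);
translate([121, 2220, 1140]) cube([989, 308, 190]);
translate([121, 2528, 1330]) cube([989, 308, 190]);
translate([121, 2836, 1520]) cube([989, 308, 190]);


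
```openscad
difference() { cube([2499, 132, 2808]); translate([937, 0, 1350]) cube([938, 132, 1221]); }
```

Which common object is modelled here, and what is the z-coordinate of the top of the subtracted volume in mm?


A wall with a window opening. The window head height is 2571 mm.

A wall with a rectangular opening subtracted — a window. Sill at z = 1350, opening 1221 mm tall, so the head is at 1350 + 1221 = 2571 mm.


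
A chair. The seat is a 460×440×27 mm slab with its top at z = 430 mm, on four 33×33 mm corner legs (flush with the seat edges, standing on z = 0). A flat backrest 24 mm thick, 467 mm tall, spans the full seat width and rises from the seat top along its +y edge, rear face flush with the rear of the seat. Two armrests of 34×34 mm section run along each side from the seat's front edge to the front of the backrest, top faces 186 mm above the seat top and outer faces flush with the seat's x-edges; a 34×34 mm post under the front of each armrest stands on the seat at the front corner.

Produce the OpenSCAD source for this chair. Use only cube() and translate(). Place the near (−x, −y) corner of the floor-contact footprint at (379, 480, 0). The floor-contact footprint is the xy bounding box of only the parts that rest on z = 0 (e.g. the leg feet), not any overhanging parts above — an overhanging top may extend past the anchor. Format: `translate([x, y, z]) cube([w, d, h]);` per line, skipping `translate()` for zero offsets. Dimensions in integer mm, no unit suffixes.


translate([379, 480, 403]) cube([460, 440, 27]);
translate([379, 480, 0]) cube([33, 33, 403]);
translate([806, 480, 0]) cube([33, 33, 403]);
translate([379, 887, 0]) cube([33, 33, 403]);
translate([806, 887, 0]) cube([33, 33, 403]);
translate([379, 896, 430]) cube([460, 24, 467]);
translate([379, 480, 582]) cube([34, 416, 34]);
translate([805, 480, 582]) cube([34, 416, 34]);
translate([379, 480, 430]) cube([34, 34, 152]);
translate([805, 480, 430]) cube([34, 34, 152]);


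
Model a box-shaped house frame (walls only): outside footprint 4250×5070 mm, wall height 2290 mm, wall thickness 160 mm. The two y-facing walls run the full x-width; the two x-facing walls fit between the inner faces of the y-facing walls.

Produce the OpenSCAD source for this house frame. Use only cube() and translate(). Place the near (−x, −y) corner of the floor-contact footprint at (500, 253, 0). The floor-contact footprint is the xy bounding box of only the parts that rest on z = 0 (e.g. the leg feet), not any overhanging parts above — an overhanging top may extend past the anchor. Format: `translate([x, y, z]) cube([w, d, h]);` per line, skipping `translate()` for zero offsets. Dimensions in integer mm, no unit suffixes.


translate([500, 253, 0]) cube([4250, 160, 2290]);
translate([500, 5163, 0]) cube([4250, 160, 2290]);
translate([500, 413, 0]) cube([160, 4750, 2290]);
translate([4590, 413, 0]) cube([160, 4750, 2290]);


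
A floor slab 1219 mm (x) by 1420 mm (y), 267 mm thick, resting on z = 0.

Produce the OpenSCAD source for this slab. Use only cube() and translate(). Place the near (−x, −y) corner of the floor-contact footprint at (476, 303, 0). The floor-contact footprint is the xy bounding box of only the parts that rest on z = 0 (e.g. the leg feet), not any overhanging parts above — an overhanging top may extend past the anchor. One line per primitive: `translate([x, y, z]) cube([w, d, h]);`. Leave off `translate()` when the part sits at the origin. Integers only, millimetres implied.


translate([476, 303, 0]) cube([1219, 1420, 267]);


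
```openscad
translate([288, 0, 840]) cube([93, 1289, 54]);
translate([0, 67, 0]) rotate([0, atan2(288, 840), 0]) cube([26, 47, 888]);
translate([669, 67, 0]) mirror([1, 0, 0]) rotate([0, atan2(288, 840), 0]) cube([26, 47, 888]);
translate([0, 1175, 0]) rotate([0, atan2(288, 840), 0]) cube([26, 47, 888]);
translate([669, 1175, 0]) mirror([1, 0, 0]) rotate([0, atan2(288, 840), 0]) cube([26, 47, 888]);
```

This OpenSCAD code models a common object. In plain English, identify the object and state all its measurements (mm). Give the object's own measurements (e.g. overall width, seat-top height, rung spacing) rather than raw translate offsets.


A sawhorse. A 93×1289×54 mm beam (x, y, z) sits on two A-frame leg pairs. Each pair is two raked legs of 26×47 mm section (47 mm along y) splaying symmetrically in x. Each leg rises 840 mm vertically over 288 mm of horizontal reach and is 888 mm long along its own axis. Every leg's outer bottom edge rests on the floor and its outer top edge meets a bottom edge of the beam — the left legs (tilting toward +x) meet the beam's −x bottom edge, the right legs (their mirror images, tilting toward −x) meet its +x bottom edge — so the leg tops tuck under the beam, the beam's underside is 840 mm above the floor, and the feet are 669 mm apart outside-to-outside with the beam centred between them. The two leg pairs are set in 67 mm from either end of the beam.


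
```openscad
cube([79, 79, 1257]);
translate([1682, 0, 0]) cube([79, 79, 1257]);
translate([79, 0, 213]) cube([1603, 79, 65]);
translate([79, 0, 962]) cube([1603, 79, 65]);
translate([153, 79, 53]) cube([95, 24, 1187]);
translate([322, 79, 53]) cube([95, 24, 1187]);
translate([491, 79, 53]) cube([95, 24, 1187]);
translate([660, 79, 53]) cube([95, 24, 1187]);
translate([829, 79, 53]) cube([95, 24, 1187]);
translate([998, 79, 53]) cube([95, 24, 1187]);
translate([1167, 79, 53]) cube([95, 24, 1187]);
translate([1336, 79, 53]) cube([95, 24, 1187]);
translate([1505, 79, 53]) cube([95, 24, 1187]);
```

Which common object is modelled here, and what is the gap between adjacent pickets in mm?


A fence section. The picket gap is 74 mm.

Two posts, two rails, 9 pickets — a fence section. Span 1603 mm holds 9 pickets of 95 mm with 10 equal gaps: ⌊(1603 − 9·95) / 10⌋ = 74 mm.


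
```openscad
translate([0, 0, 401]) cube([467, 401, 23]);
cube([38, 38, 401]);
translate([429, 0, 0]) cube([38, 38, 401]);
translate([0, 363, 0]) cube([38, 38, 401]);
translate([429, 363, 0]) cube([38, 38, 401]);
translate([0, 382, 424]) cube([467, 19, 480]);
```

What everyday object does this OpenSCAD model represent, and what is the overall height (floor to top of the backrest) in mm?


A chair. The overall height is 904 mm.

A slab on four corner posts with a tall panel at the back — a chair. The seat slab sits at z = 401 with thickness 23, and the 480 mm backrest starts at the seat top, so the overall height is 401 + 23 + 480 = 904 mm.


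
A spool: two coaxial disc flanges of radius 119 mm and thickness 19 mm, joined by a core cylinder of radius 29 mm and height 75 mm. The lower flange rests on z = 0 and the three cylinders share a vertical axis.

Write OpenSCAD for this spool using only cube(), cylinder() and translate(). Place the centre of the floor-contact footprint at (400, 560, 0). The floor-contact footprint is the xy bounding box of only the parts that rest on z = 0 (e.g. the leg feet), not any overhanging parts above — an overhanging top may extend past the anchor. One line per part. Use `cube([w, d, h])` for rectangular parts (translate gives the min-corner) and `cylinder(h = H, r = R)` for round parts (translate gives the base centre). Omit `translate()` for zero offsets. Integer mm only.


translate([400, 560, 0]) cylinder(h = 19, r = 119);
translate([400, 560, 19]) cylinder(h = 75, r = 29);
translate([400, 560, 94]) cylinder(h = 19, r = 119);


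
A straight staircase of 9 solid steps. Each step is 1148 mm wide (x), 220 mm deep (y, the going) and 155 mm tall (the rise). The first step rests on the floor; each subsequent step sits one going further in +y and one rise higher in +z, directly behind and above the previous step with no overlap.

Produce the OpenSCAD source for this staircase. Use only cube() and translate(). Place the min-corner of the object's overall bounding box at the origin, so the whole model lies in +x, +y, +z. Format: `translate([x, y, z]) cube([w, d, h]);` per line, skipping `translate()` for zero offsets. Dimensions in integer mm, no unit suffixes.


cube([1148, 220, 155]);
translate([0, 220, 155]) cube([1148, 220, 155]);
translate([0, 440, 310]) cube([1148, 220, 155]);
translate([0, 660, 465]) cube([1148, 220, 155]);
translate([0, 880, 620]) cube([1148, 220, 155]);
translate([0, 1100, 775]) cube([1148, 220, 155]);
translate([0, 1320, 930]) cube([1148, 220, 155]);
translate([0, 1540, 1085]) cube([1148, 220, 155]);
translate([0, 1760, 1240]) cube([1148, 220, 155]);


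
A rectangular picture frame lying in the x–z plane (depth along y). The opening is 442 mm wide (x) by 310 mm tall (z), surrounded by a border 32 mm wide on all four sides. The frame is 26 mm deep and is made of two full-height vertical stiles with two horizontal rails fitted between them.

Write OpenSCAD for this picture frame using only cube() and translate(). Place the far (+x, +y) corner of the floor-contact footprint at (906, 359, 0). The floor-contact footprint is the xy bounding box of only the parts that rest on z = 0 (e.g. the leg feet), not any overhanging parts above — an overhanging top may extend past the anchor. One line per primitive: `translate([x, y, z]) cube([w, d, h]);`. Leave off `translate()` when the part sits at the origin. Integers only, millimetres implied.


translate([400, 333, 0]) cube([32, 26, 374]);
translate([874, 333, 0]) cube([32, 26, 374]);
translate([432, 333, 0]) cube([442, 26, 32]);
translate([432, 333, 342]) cube([442, 26, 32]);


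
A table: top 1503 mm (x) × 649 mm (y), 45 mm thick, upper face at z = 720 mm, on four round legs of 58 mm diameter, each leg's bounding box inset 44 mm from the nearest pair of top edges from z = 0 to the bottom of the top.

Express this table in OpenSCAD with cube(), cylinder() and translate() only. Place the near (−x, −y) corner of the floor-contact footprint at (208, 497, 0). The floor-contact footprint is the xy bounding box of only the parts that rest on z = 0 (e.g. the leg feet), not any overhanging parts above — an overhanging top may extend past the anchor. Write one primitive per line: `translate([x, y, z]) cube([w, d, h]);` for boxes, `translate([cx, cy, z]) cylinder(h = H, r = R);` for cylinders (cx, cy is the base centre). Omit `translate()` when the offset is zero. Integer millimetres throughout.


translate([164, 453, 675]) cube([1503, 649, 45]);
translate([237, 526, 0]) cylinder(h = 675, r = 29);
translate([1594, 526, 0]) cylinder(h = 675, r = 29);
translate([237, 1029, 0]) cylinder(h = 675, r = 29);
translate([1594, 1029, 0]) cylinder(h = 675, r = 29);


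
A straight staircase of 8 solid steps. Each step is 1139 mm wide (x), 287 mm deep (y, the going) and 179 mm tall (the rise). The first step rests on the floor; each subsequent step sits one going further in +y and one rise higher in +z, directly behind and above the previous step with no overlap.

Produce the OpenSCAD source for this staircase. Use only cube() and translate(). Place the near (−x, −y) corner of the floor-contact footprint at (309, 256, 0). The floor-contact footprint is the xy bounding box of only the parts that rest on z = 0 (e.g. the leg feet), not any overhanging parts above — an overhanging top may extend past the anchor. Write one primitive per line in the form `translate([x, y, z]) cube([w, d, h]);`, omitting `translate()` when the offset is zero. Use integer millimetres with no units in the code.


translate([309, 256, 0]) cube([1139, 287, 179]);
translate([309, 543, 179]) cube([1139, 287, 179]);
translate([309, 830, 358]) cube([1139, 287, 179]);
translate([309, 1117, 537]) cube([1139, 287, 179]);
translate([309, 1404, 716]) cube([1139, 287, 179]);
translate([309, 1691, 895]) cube([1139, 287, 179]);
translate([309, 1978, 1074]) cube([1139, 287, 179]);
translate([309, 2265, 1253]) cube([1139, 287, 179]);


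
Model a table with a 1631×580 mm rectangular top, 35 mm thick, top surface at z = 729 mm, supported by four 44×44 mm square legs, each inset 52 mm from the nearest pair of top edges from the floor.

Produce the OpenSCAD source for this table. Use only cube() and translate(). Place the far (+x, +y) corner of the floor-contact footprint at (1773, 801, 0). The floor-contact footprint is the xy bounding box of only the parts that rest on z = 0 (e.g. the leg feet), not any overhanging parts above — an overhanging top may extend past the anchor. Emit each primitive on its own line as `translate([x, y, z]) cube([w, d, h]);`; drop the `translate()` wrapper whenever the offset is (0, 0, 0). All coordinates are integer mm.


// leg_h = 729 - 35 = 694
translate([194, 273, 694]) cube([1631, 580, 35]);
translate([246, 325, 0]) cube([44, 44, 694]);
translate([1729, 325, 0]) cube([44, 44, 694]);
translate([246, 757, 0]) cube([44, 44, 694]);
translate([1729, 757, 0]) cube([44, 44, 694]);


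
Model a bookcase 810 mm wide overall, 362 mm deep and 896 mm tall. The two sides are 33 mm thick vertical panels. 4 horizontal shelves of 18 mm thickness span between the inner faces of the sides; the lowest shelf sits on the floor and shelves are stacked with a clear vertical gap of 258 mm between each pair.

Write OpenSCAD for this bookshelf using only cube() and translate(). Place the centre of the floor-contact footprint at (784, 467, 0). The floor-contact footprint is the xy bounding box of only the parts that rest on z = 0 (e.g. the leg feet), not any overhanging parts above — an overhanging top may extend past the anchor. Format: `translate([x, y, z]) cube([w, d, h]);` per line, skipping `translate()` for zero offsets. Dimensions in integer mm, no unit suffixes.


translate([379, 286, 0]) cube([33, 362, 896]);
translate([1156, 286, 0]) cube([33, 362, 896]);
translate([412, 286, 0]) cube([744, 362, 18]);
translate([412, 286, 276]) cube([744, 362, 18]);
translate([412, 286, 552]) cube([744, 362, 18]);
translate([412, 286, 828]) cube([744, 362, 18]);


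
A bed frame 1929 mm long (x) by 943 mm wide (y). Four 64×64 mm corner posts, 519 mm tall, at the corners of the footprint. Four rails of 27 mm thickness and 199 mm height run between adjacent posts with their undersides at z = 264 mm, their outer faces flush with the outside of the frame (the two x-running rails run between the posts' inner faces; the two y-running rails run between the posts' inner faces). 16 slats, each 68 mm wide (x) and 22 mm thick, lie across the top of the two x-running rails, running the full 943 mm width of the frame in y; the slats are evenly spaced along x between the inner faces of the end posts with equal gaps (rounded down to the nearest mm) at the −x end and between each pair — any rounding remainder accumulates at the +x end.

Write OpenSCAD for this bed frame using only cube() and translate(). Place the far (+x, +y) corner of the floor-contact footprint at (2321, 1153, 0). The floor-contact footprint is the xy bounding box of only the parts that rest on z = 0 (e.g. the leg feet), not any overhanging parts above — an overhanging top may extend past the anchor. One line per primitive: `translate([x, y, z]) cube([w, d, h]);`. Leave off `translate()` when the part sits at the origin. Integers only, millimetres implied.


translate([392, 210, 0]) cube([64, 64, 519]);
translate([392, 1089, 0]) cube([64, 64, 519]);
translate([2257, 210, 0]) cube([64, 64, 519]);
translate([2257, 1089, 0]) cube([64, 64, 519]);
translate([456, 210, 264]) cube([1801, 27, 199]);
translate([456, 1126, 264]) cube([1801, 27, 199]);
translate([392, 274, 264]) cube([27, 815, 199]);
translate([2294, 274, 264]) cube([27, 815, 199]);
translate([497, 210, 463]) cube([68, 943, 22]);
translate([606, 210, 463]) cube([68, 943, 22]);
translate([715, 210, 463]) cube([68, 943, 22]);
translate([824, 210, 463]) cube([68, 943, 22]);
translate([933, 210, 463]) cube([68, 943, 22]);
translate([1042, 210, 463]) cube([68, 943, 22]);
translate([1151, 210, 463]) cube([68, 943, 22]);
translate([1260, 210, 463]) cube([68, 943, 22]);
translate([1369, 210, 463]) cube([68, 943, 22]);
translate([1478, 210, 463]) cube([68, 943, 22]);
translate([1587, 210, 463]) cube([68, 943, 22]);
translate([1696, 210, 463]) cube([68, 943, 22]);
translate([1805, 210, 463]) cube([68, 943, 22]);
translate([1914, 210, 463]) cube([68, 943, 22]);
translate([2023, 210, 463]) cube([68, 943, 22]);
translate([2132, 210, 463]) cube([68, 943, 22]);


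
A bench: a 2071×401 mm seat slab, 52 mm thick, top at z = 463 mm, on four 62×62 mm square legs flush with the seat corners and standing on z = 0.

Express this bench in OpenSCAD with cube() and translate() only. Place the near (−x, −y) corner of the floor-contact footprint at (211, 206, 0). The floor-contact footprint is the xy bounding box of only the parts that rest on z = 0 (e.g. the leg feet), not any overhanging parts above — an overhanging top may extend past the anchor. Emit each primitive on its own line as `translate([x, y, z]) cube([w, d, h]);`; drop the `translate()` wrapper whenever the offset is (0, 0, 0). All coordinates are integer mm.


translate([211, 206, 411]) cube([2071, 401, 52]);
translate([211, 206, 0]) cube([62, 62, 411]);
translate([211, 545, 0]) cube([62, 62, 411]);
translate([2220, 206, 0]) cube([62, 62, 411]);
translate([2220, 545, 0]) cube([62, 62, 411]);


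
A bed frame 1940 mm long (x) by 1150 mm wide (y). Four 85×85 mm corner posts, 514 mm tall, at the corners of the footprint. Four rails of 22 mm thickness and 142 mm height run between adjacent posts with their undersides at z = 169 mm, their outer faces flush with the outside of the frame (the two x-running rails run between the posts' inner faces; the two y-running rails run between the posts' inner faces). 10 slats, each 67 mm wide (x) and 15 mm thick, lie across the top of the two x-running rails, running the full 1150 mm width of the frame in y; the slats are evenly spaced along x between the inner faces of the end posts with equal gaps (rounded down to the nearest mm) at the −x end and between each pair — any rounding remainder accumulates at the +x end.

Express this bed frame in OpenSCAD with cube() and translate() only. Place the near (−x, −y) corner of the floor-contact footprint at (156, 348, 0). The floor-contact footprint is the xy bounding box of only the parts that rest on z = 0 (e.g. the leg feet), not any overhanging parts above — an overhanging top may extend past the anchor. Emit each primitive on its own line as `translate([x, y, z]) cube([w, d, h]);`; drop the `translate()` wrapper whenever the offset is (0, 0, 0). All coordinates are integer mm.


// slat z = rail_z + rail_h = 169 + 142 = 311
// slat gap = ⌊(1770 − 10·67) / 11⌋ = 100
translate([156, 348, 0]) cube([85, 85, 514]);
translate([156, 1413, 0]) cube([85, 85, 514]);
translate([2011, 348, 0]) cube([85, 85, 514]);
translate([2011, 1413, 0]) cube([85, 85, 514]);
translate([241, 348, 169]) cube([1770, 22, 142]);
translate([241, 1476, 169]) cube([1770, 22, 142]);
translate([156, 433, 169]) cube([22, 980, 142]);
translate([2074, 433, 169]) cube([22, 980, 142]);
translate([341, 348, 311]) cube([67, 1150, 15]);
translate([508, 348, 311]) cube([67, 1150, 15]);
translate([675, 348, 311]) cube([67, 1150, 15]);
translate([842, 348, 311]) cube([67, 1150, 15]);
translate([1009, 348, 311]) cube([67, 1150, 15]);
translate([1176, 348, 311]) cube([67, 1150, 15]);
translate([1343, 348, 311]) cube([67, 1150, 15]);
translate([1510, 348, 311]) cube([67, 1150, 15]);
translate([1677, 348, 311]) cube([67, 1150, 15]);
translate([1844, 348, 311]) cube([67, 1150, 15]);


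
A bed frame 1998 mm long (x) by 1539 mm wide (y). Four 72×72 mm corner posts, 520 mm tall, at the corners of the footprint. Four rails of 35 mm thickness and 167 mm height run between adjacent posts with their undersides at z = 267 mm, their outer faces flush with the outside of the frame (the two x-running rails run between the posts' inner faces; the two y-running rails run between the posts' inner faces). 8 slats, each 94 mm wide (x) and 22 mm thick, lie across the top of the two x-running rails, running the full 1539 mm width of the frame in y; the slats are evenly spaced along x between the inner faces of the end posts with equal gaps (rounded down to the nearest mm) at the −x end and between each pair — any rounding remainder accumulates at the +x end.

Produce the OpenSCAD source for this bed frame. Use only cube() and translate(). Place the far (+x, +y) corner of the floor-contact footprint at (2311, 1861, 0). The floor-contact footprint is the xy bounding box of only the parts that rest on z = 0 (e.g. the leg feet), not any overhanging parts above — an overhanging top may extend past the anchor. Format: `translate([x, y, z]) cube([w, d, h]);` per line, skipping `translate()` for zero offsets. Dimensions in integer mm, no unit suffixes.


translate([313, 322, 0]) cube([72, 72, 520]);
translate([313, 1789, 0]) cube([72, 72, 520]);
translate([2239, 322, 0]) cube([72, 72, 520]);
translate([2239, 1789, 0]) cube([72, 72, 520]);
translate([385, 322, 267]) cube([1854, 35, 167]);
translate([385, 1826, 267]) cube([1854, 35, 167]);
translate([313, 394, 267]) cube([35, 1395, 167]);
translate([2276, 394, 267]) cube([35, 1395, 167]);
translate([507, 322, 434]) cube([94, 1539, 22]);
translate([723, 322, 434]) cube([94, 1539, 22]);
translate([939, 322, 434]) cube([94, 1539, 22]);
translate([1155, 322, 434]) cube([94, 1539, 22]);
translate([1371, 322, 434]) cube([94, 1539, 22]);
translate([1587, 322, 434]) cube([94, 1539, 22]);
translate([1803, 322, 434]) cube([94, 1539, 22]);
translate([2019, 322, 434]) cube([94, 1539, 22]);


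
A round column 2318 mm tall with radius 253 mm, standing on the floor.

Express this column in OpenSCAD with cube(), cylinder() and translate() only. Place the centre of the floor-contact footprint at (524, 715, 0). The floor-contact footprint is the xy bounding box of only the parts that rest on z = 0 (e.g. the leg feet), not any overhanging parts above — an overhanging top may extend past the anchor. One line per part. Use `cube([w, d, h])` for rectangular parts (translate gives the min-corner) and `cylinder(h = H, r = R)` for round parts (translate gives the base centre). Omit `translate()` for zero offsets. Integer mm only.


translate([524, 715, 0]) cylinder(h = 2318, r = 253);
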